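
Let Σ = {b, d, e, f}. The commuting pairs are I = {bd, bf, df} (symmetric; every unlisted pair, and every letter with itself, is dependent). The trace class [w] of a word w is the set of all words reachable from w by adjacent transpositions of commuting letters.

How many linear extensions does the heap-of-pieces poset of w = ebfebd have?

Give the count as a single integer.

#0=e has no predecessor
#1=b depends on [0:e]
#2=f depends on [0:e]
#3=e depends on [1:b, 2:f]
#4=b depends on [3:e]
#5=d depends on [3:e]
sources: [0:e]
N(rest) = Σ N(rest − s) over sources s of rest; N(one piece) = 1:
  size 1 → [4]=1  [5]=1
  size 2 → [4,5]=2
  size 3 → [3,4,5]=2
  size 4 → [1,3,4,5]=2  [2,3,4,5]=2
  first=0(e) contributes 4

4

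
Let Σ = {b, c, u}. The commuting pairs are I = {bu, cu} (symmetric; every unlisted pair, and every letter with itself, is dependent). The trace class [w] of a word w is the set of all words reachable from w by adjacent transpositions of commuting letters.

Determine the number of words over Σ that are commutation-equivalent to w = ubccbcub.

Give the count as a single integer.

28

piece 0:u — minimal
piece 1:b — minimal
piece 2:c rests on {1:b}
piece 3:c rests on {2:c}
piece 4:b rests on {3:c}
piece 5:c rests on {4:b}
piece 6:u rests on {0:u}
piece 7:b rests on {5:c}
minimal pieces: {0:u, 1:b}
ways to finish when only these pieces remain (= sum over removing one remaining piece with nothing left below it):
  1 left: {6}→1  {7}→1
  2 left: {0,6}→1  {5,7}→1  {6,7}→2
  3 left: {0,6,7}→3  {4,5,7}→1  {5,6,7}→3
  4 left: {0,5,6,7}→6  {3,4,5,7}→1  {4,5,6,7}→4
  5 left: {0,4,5,6,7}→10  {2,3,4,5,7}→1  {3,4,5,6,7}→5
  6 left: {0,3,4,5,6,7}→15  {1,2,3,4,5,7}→1  {2,3,4,5,6,7}→6
  placing 0:u first → 7 extensions
  placing 1:b first → 21 extensions
total linear extensions = 28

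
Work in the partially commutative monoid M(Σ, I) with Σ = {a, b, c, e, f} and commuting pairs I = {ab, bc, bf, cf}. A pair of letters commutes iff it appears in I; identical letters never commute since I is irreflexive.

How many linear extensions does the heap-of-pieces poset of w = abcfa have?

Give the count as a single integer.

0(a) covers ∅
1(b) covers ∅
2(c) covers 0:a
3(f) covers 0:a
4(a) covers 2:c, 3:f
floor of heap: 0:a, 1:b
completions by unplaced set U, small U first (add the entries for U minus each lowest piece of U):
  |U|=1: {1}:1  {4}:1
  |U|=2: {1,4}:2  {2,4}:1  {3,4}:1
  |U|=3: {1,2,4}:3  {1,3,4}:3  {2,3,4}:2
  start at 0(a): 8
  start at 1(b): 2
sum over floor = 10

10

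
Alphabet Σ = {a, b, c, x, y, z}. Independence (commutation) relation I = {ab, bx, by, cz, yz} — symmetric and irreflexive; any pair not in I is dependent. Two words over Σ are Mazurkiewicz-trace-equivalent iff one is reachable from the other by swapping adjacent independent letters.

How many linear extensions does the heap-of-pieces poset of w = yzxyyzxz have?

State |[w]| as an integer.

6

0(y) covers ∅
1(z) covers ∅
2(x) covers 0:y, 1:z
3(y) covers 2:x
4(y) covers 3:y
5(z) covers 2:x
6(x) covers 4:y, 5:z
7(z) covers 6:x
floor of heap: 0:y, 1:z
completions by unplaced set U, small U first (add the entries for U minus each lowest piece of U):
  |U|=1: {7}:1
  |U|=2: {6,7}:1
  |U|=3: {4,6,7}:1  {5,6,7}:1
  |U|=4: {3,4,6,7}:1  {4,5,6,7}:2
  |U|=5: {3,4,5,6,7}:3
  |U|=6: {2,3,4,5,6,7}:3
  start at 0(y): 3
  start at 1(z): 3
sum over floor = 6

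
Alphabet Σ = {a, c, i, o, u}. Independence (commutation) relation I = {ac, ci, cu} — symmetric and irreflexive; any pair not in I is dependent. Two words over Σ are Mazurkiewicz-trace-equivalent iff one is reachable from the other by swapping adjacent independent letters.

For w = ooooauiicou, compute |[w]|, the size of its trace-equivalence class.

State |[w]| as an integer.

5

#0=o has no predecessor
#1=o depends on [0:o]
#2=o depends on [1:o]
#3=o depends on [2:o]
#4=a depends on [3:o]
#5=u depends on [4:a]
#6=i depends on [5:u]
#7=i depends on [6:i]
#8=c depends on [3:o]
#9=o depends on [7:i, 8:c]
#10=u depends on [9:o]
sources: [0:o]
N(rest) = Σ N(rest − s) over sources s of rest; N(one piece) = 1:
  size 1 → [10]=1
  size 2 → [9,10]=1
  size 3 → [7,9,10]=1  [8,9,10]=1
  size 4 → [6,7,9,10]=1  [7,8,9,10]=2
  size 5 → [5,6,7,9,10]=1  [6,7,8,9,10]=3
  size 6 → [4,5,6,7,9,10]=1  [5,6,7,8,9,10]=4
  size 7 → [4,5,6,7,8,9,10]=5
  size 8 → [3,4,5,6,7,8,9,10]=5
  size 9 → [2,3,4,5,6,7,8,9,10]=5
  first=0(o) contributes 5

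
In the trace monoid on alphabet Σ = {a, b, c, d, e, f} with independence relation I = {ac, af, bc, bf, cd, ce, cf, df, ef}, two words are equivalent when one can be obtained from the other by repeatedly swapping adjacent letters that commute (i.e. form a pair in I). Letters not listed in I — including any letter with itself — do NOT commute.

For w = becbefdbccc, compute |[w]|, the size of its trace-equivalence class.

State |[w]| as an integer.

drop 0:b onto floor
drop 1:e onto {0:b}
drop 2:c onto floor
drop 3:b onto {1:e}
drop 4:e onto {3:b}
drop 5:f onto floor
drop 6:d onto {4:e}
drop 7:b onto {6:d}
drop 8:c onto {2:c}
drop 9:c onto {8:c}
drop 10:c onto {9:c}
ground layer = {0:b, 2:c, 5:f}
drop-orders for the pieces not yet dropped (sum over which currently-grounded one goes next):
  1 to go: {5} 1  {7} 1  {10} 1
  2 to go: {5,7} 2  {5,10} 2  {6,7} 1  {7,10} 2  {9,10} 1
  3 to go: {4,6,7} 1  {5,6,7} 3  {5,7,10} 6  {5,9,10} 3  {6,7,10} 3  {7,9,10} 3  {8,9,10} 1
  4 to go: {2,8,9,10} 1  {3,4,6,7} 1  {4,5,6,7} 4  {4,6,7,10} 4  {5,6,7,10} 12  {5,7,9,10} 12  {5,8,9,10} 4  {6,7,9,10} 6  {7,8,9,10} 4
  5 to go: {1,3,4,6,7} 1  {2,5,8,9,10} 5  {2,7,8,9,10} 5  {3,4,5,6,7} 5  {3,4,6,7,10} 5  {4,5,6,7,10} 20  {4,6,7,9,10} 10  {5,6,7,9,10} 30  {5,7,8,9,10} 20  {6,7,8,9,10} 10
  6 to go: {0,1,3,4,6,7} 1  {1,3,4,5,6,7} 6  {1,3,4,6,7,10} 6  {2,5,7,8,9,10} 30  {2,6,7,8,9,10} 15  {3,4,5,6,7,10} 30  {3,4,6,7,9,10} 15  {4,5,6,7,9,10} 60  {4,6,7,8,9,10} 20  {5,6,7,8,9,10} 60
  7 to go: {0,1,3,4,5,6,7} 7  {0,1,3,4,6,7,10} 7  {1,3,4,5,6,7,10} 42  {1,3,4,6,7,9,10} 21  {2,4,6,7,8,9,10} 35  {2,5,6,7,8,9,10} 105  {3,4,5,6,7,9,10} 105  {3,4,6,7,8,9,10} 35  {4,5,6,7,8,9,10} 140
  8 to go: {0,1,3,4,5,6,7,10} 56  {0,1,3,4,6,7,9,10} 28  {1,3,4,5,6,7,9,10} 168  {1,3,4,6,7,8,9,10} 56  {2,3,4,6,7,8,9,10} 70  {2,4,5,6,7,8,9,10} 280  {3,4,5,6,7,8,9,10} 280
  9 to go: {0,1,3,4,5,6,7,9,10} 252  {0,1,3,4,6,7,8,9,10} 84  {1,2,3,4,6,7,8,9,10} 126  {1,3,4,5,6,7,8,9,10} 504  {2,3,4,5,6,7,8,9,10} 630
  if 0:b drops first: 1260 orders
  if 2:c drops first: 840 orders
  if 5:f drops first: 210 orders
heap linearizations: 2310

2310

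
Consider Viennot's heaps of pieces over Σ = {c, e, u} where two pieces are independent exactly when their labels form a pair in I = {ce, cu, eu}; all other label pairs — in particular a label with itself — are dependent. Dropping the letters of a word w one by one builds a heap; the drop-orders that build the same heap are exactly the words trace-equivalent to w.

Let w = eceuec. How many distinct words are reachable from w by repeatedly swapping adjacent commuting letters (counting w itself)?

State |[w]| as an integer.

0(e) covers ∅
1(c) covers ∅
2(e) covers 0:e
3(u) covers ∅
4(e) covers 2:e
5(c) covers 1:c
floor of heap: 0:e, 1:c, 3:u
completions by unplaced set U, small U first (add the entries for U minus each lowest piece of U):
  |U|=1: {3}:1  {4}:1  {5}:1
  |U|=2: {1,5}:1  {2,4}:1  {3,4}:2  {3,5}:2  {4,5}:2
  |U|=3: {0,2,4}:1  {1,3,5}:3  {1,4,5}:3  {2,3,4}:3  {2,4,5}:3  {3,4,5}:6
  |U|=4: {0,2,3,4}:4  {0,2,4,5}:4  {1,2,4,5}:6  {1,3,4,5}:12  {2,3,4,5}:12
  start at 0(e): 30
  start at 1(c): 20
  start at 3(u): 10
sum over floor = 60

60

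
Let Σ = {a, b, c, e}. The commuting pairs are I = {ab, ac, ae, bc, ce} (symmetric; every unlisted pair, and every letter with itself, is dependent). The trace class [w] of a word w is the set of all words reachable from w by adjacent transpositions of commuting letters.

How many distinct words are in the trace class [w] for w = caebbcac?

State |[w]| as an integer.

560

0(c) covers ∅
1(a) covers ∅
2(e) covers ∅
3(b) covers 2:e
4(b) covers 3:b
5(c) covers 0:c
6(a) covers 1:a
7(c) covers 5:c
floor of heap: 0:c, 1:a, 2:e
completions by unplaced set U, small U first (add the entries for U minus each lowest piece of U):
  |U|=1: {4}:1  {6}:1  {7}:1
  |U|=2: {1,6}:1  {3,4}:1  {4,6}:2  {4,7}:2  {5,7}:1  {6,7}:2
  |U|=3: {0,5,7}:1  {1,4,6}:3  {1,6,7}:3  {2,3,4}:1  {3,4,6}:3  {3,4,7}:3  {4,5,7}:3  {4,6,7}:6  {5,6,7}:3
  |U|=4: {0,4,5,7}:4  {0,5,6,7}:4  {1,3,4,6}:6  {1,4,6,7}:12  {1,5,6,7}:6  {2,3,4,6}:4  {2,3,4,7}:4  {3,4,5,7}:6  {3,4,6,7}:12  {4,5,6,7}:12
  |U|=5: {0,1,5,6,7}:10  {0,3,4,5,7}:10  {0,4,5,6,7}:20  {1,2,3,4,6}:10  {1,3,4,6,7}:30  {1,4,5,6,7}:30  {2,3,4,5,7}:10  {2,3,4,6,7}:20  {3,4,5,6,7}:30
  |U|=6: {0,1,4,5,6,7}:60  {0,2,3,4,5,7}:20  {0,3,4,5,6,7}:60  {1,2,3,4,6,7}:60  {1,3,4,5,6,7}:90  {2,3,4,5,6,7}:60
  start at 0(c): 210
  start at 1(a): 140
  start at 2(e): 210
sum over floor = 560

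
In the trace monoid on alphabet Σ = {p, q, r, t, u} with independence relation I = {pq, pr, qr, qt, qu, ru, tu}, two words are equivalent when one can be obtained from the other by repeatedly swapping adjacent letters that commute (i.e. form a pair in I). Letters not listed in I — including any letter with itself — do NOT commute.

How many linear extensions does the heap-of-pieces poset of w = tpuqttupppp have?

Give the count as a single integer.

0(t) covers ∅
1(p) covers 0:t
2(u) covers 1:p
3(q) covers ∅
4(t) covers 1:p
5(t) covers 4:t
6(u) covers 2:u
7(p) covers 5:t, 6:u
8(p) covers 7:p
9(p) covers 8:p
10(p) covers 9:p
floor of heap: 0:t, 3:q
completions by unplaced set U, small U first (add the entries for U minus each lowest piece of U):
  |U|=1: {3}:1  {10}:1
  |U|=2: {3,10}:2  {9,10}:1
  |U|=3: {3,9,10}:3  {8,9,10}:1
  |U|=4: {3,8,9,10}:4  {7,8,9,10}:1
  |U|=5: {3,7,8,9,10}:5  {5,7,8,9,10}:1  {6,7,8,9,10}:1
  |U|=6: {2,6,7,8,9,10}:1  {3,5,7,8,9,10}:6  {3,6,7,8,9,10}:6  {4,5,7,8,9,10}:1  {5,6,7,8,9,10}:2
  |U|=7: {2,3,6,7,8,9,10}:7  {2,5,6,7,8,9,10}:3  {3,4,5,7,8,9,10}:7  {3,5,6,7,8,9,10}:14  {4,5,6,7,8,9,10}:3
  |U|=8: {2,3,5,6,7,8,9,10}:24  {2,4,5,6,7,8,9,10}:6  {3,4,5,6,7,8,9,10}:24
  |U|=9: {1,2,4,5,6,7,8,9,10}:6  {2,3,4,5,6,7,8,9,10}:54
  start at 0(t): 60
  start at 3(q): 6
sum over floor = 66

66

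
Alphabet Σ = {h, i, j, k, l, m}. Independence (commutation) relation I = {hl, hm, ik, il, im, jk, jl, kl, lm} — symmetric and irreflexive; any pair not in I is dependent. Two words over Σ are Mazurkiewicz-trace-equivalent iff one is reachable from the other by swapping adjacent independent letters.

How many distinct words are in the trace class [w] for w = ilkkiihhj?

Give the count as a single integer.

0(i) covers ∅
1(l) covers ∅
2(k) covers ∅
3(k) covers 2:k
4(i) covers 0:i
5(i) covers 4:i
6(h) covers 3:k, 5:i
7(h) covers 6:h
8(j) covers 7:h
floor of heap: 0:i, 1:l, 2:k
completions by unplaced set U, small U first (add the entries for U minus each lowest piece of U):
  |U|=1: {1}:1  {8}:1
  |U|=2: {1,8}:2  {7,8}:1
  |U|=3: {1,7,8}:3  {6,7,8}:1
  |U|=4: {1,6,7,8}:4  {3,6,7,8}:1  {5,6,7,8}:1
  |U|=5: {1,3,6,7,8}:5  {1,5,6,7,8}:5  {2,3,6,7,8}:1  {3,5,6,7,8}:2  {4,5,6,7,8}:1
  |U|=6: {0,4,5,6,7,8}:1  {1,2,3,6,7,8}:6  {1,3,5,6,7,8}:12  {1,4,5,6,7,8}:6  {2,3,5,6,7,8}:3  {3,4,5,6,7,8}:3
  |U|=7: {0,1,4,5,6,7,8}:7  {0,3,4,5,6,7,8}:4  {1,2,3,5,6,7,8}:21  {1,3,4,5,6,7,8}:21  {2,3,4,5,6,7,8}:6
  start at 0(i): 48
  start at 1(l): 10
  start at 2(k): 32
sum over floor = 90

90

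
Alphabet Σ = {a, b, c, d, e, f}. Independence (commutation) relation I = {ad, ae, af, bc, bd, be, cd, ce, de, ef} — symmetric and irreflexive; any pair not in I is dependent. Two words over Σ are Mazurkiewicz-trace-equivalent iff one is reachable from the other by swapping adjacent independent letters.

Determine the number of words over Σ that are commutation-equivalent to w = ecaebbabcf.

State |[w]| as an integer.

90

0(e) covers ∅
1(c) covers ∅
2(a) covers 1:c
3(e) covers 0:e
4(b) covers 2:a
5(b) covers 4:b
6(a) covers 5:b
7(b) covers 6:a
8(c) covers 6:a
9(f) covers 7:b, 8:c
floor of heap: 0:e, 1:c
completions by unplaced set U, small U first (add the entries for U minus each lowest piece of U):
  |U|=1: {3}:1  {9}:1
  |U|=2: {0,3}:1  {3,9}:2  {7,9}:1  {8,9}:1
  |U|=3: {0,3,9}:3  {3,7,9}:3  {3,8,9}:3  {7,8,9}:2
  |U|=4: {0,3,7,9}:6  {0,3,8,9}:6  {3,7,8,9}:8  {6,7,8,9}:2
  |U|=5: {0,3,7,8,9}:20  {3,6,7,8,9}:10  {5,6,7,8,9}:2
  |U|=6: {0,3,6,7,8,9}:30  {3,5,6,7,8,9}:12  {4,5,6,7,8,9}:2
  |U|=7: {0,3,5,6,7,8,9}:42  {2,4,5,6,7,8,9}:2  {3,4,5,6,7,8,9}:14
  |U|=8: {0,3,4,5,6,7,8,9}:56  {1,2,4,5,6,7,8,9}:2  {2,3,4,5,6,7,8,9}:16
  start at 0(e): 18
  start at 1(c): 72
sum over floor = 90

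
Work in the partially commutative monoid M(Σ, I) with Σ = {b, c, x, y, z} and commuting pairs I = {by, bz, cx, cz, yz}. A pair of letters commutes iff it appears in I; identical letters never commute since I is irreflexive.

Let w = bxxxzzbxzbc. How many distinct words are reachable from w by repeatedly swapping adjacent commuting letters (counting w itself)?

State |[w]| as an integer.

piece 0:b — minimal
piece 1:x rests on {0:b}
piece 2:x rests on {1:x}
piece 3:x rests on {2:x}
piece 4:z rests on {3:x}
piece 5:z rests on {4:z}
piece 6:b rests on {3:x}
piece 7:x rests on {5:z, 6:b}
piece 8:z rests on {7:x}
piece 9:b rests on {7:x}
piece 10:c rests on {9:b}
minimal pieces: {0:b}
ways to finish when only these pieces remain (= sum over removing one remaining piece with nothing left below it):
  1 left: {8}→1  {10}→1
  2 left: {8,10}→2  {9,10}→1
  3 left: {8,9,10}→3
  4 left: {7,8,9,10}→3
  5 left: {5,7,8,9,10}→3  {6,7,8,9,10}→3
  6 left: {4,5,7,8,9,10}→3  {5,6,7,8,9,10}→6
  7 left: {4,5,6,7,8,9,10}→9
  8 left: {3,4,5,6,7,8,9,10}→9
  9 left: {2,3,4,5,6,7,8,9,10}→9
  placing 0:b first → 9 extensions

9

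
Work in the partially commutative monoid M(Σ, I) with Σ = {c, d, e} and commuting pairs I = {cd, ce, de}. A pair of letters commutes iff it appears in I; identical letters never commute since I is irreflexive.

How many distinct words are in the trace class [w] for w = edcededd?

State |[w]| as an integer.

drop 0:e onto floor
drop 1:d onto floor
drop 2:c onto floor
drop 3:e onto {0:e}
drop 4:d onto {1:d}
drop 5:e onto {3:e}
drop 6:d onto {4:d}
drop 7:d onto {6:d}
ground layer = {0:e, 1:d, 2:c}
drop-orders for the pieces not yet dropped (sum over which currently-grounded one goes next):
  1 to go: {2} 1  {5} 1  {7} 1
  2 to go: {2,5} 2  {2,7} 2  {3,5} 1  {5,7} 2  {6,7} 1
  3 to go: {0,3,5} 1  {2,3,5} 3  {2,5,7} 6  {2,6,7} 3  {3,5,7} 3  {4,6,7} 1  {5,6,7} 3
  4 to go: {0,2,3,5} 4  {0,3,5,7} 4  {1,4,6,7} 1  {2,3,5,7} 12  {2,4,6,7} 4  {2,5,6,7} 12  {3,5,6,7} 6  {4,5,6,7} 4
  5 to go: {0,2,3,5,7} 20  {0,3,5,6,7} 10  {1,2,4,6,7} 5  {1,4,5,6,7} 5  {2,3,5,6,7} 30  {2,4,5,6,7} 20  {3,4,5,6,7} 10
  6 to go: {0,2,3,5,6,7} 60  {0,3,4,5,6,7} 20  {1,2,4,5,6,7} 30  {1,3,4,5,6,7} 15  {2,3,4,5,6,7} 60
  if 0:e drops first: 105 orders
  if 1:d drops first: 140 orders
  if 2:c drops first: 35 orders
heap linearizations: 280

280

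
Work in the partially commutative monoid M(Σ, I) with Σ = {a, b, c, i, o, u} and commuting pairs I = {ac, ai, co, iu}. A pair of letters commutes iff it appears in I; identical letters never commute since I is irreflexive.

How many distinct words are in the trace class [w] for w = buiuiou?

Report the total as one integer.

6

0(b) covers ∅
1(u) covers 0:b
2(i) covers 0:b
3(u) covers 1:u
4(i) covers 2:i
5(o) covers 3:u, 4:i
6(u) covers 5:o
floor of heap: 0:b
completions by unplaced set U, small U first (add the entries for U minus each lowest piece of U):
  |U|=1: {6}:1
  |U|=2: {5,6}:1
  |U|=3: {3,5,6}:1  {4,5,6}:1
  |U|=4: {1,3,5,6}:1  {2,4,5,6}:1  {3,4,5,6}:2
  |U|=5: {1,3,4,5,6}:3  {2,3,4,5,6}:3
  start at 0(b): 6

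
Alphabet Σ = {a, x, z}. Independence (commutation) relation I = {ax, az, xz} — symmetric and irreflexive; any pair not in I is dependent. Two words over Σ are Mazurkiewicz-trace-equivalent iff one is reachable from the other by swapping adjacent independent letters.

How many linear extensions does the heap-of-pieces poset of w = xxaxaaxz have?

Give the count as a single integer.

drop 0:x onto floor
drop 1:x onto {0:x}
drop 2:a onto floor
drop 3:x onto {1:x}
drop 4:a onto {2:a}
drop 5:a onto {4:a}
drop 6:x onto {3:x}
drop 7:z onto floor
ground layer = {0:x, 2:a, 7:z}
drop-orders for the pieces not yet dropped (sum over which currently-grounded one goes next):
  1 to go: {5} 1  {6} 1  {7} 1
  2 to go: {3,6} 1  {4,5} 1  {5,6} 2  {5,7} 2  {6,7} 2
  3 to go: {1,3,6} 1  {2,4,5} 1  {3,5,6} 3  {3,6,7} 3  {4,5,6} 3  {4,5,7} 3  {5,6,7} 6
  4 to go: {0,1,3,6} 1  {1,3,5,6} 4  {1,3,6,7} 4  {2,4,5,6} 4  {2,4,5,7} 4  {3,4,5,6} 6  {3,5,6,7} 12  {4,5,6,7} 12
  5 to go: {0,1,3,5,6} 5  {0,1,3,6,7} 5  {1,3,4,5,6} 10  {1,3,5,6,7} 20  {2,3,4,5,6} 10  {2,4,5,6,7} 20  {3,4,5,6,7} 30
  6 to go: {0,1,3,4,5,6} 15  {0,1,3,5,6,7} 30  {1,2,3,4,5,6} 20  {1,3,4,5,6,7} 60  {2,3,4,5,6,7} 60
  if 0:x drops first: 140 orders
  if 2:a drops first: 105 orders
  if 7:z drops first: 35 orders
heap linearizations: 280

280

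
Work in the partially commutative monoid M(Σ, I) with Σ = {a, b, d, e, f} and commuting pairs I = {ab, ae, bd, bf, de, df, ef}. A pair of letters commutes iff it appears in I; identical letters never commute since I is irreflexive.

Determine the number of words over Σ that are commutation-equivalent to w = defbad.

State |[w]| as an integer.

piece 0:d — minimal
piece 1:e — minimal
piece 2:f — minimal
piece 3:b rests on {1:e}
piece 4:a rests on {0:d, 2:f}
piece 5:d rests on {4:a}
minimal pieces: {0:d, 1:e, 2:f}
ways to finish when only these pieces remain (= sum over removing one remaining piece with nothing left below it):
  1 left: {3}→1  {5}→1
  2 left: {1,3}→1  {3,5}→2  {4,5}→1
  3 left: {0,4,5}→1  {1,3,5}→3  {2,4,5}→1  {3,4,5}→3
  4 left: {0,2,4,5}→2  {0,3,4,5}→4  {1,3,4,5}→6  {2,3,4,5}→4
  placing 0:d first → 10 extensions
  placing 1:e first → 10 extensions
  placing 2:f first → 10 extensions
total linear extensions = 30

30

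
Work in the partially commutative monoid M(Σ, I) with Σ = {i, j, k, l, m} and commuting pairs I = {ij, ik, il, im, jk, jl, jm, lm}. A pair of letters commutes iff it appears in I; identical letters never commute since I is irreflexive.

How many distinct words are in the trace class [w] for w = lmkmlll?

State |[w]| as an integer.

0(l) covers ∅
1(m) covers ∅
2(k) covers 0:l, 1:m
3(m) covers 2:k
4(l) covers 2:k
5(l) covers 4:l
6(l) covers 5:l
floor of heap: 0:l, 1:m
completions by unplaced set U, small U first (add the entries for U minus each lowest piece of U):
  |U|=1: {3}:1  {6}:1
  |U|=2: {3,6}:2  {5,6}:1
  |U|=3: {3,5,6}:3  {4,5,6}:1
  |U|=4: {3,4,5,6}:4
  |U|=5: {2,3,4,5,6}:4
  start at 0(l): 4
  start at 1(m): 4
sum over floor = 8

8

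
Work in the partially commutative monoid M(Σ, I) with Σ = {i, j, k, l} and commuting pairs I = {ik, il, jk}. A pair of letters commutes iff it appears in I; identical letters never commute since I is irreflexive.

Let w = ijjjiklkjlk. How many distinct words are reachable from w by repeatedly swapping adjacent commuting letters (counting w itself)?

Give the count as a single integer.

27

0(i) covers ∅
1(j) covers 0:i
2(j) covers 1:j
3(j) covers 2:j
4(i) covers 3:j
5(k) covers ∅
6(l) covers 3:j, 5:k
7(k) covers 6:l
8(j) covers 4:i, 6:l
9(l) covers 7:k, 8:j
10(k) covers 9:l
floor of heap: 0:i, 5:k
completions by unplaced set U, small U first (add the entries for U minus each lowest piece of U):
  |U|=1: {10}:1
  |U|=2: {9,10}:1
  |U|=3: {7,9,10}:1  {8,9,10}:1
  |U|=4: {4,8,9,10}:1  {7,8,9,10}:2
  |U|=5: {4,7,8,9,10}:3  {6,7,8,9,10}:2
  |U|=6: {4,6,7,8,9,10}:5  {5,6,7,8,9,10}:2
  |U|=7: {3,4,6,7,8,9,10}:5  {4,5,6,7,8,9,10}:7
  |U|=8: {2,3,4,6,7,8,9,10}:5  {3,4,5,6,7,8,9,10}:12
  |U|=9: {1,2,3,4,6,7,8,9,10}:5  {2,3,4,5,6,7,8,9,10}:17
  start at 0(i): 22
  start at 5(k): 5
sum over floor = 27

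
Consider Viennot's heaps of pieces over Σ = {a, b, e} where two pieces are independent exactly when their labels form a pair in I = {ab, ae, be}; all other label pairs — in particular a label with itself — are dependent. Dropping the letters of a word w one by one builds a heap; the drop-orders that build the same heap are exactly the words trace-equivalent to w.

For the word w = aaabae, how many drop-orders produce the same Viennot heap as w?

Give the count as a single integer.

30

0(a) covers ∅
1(a) covers 0:a
2(a) covers 1:a
3(b) covers ∅
4(a) covers 2:a
5(e) covers ∅
floor of heap: 0:a, 3:b, 5:e
completions by unplaced set U, small U first (add the entries for U minus each lowest piece of U):
  |U|=1: {3}:1  {4}:1  {5}:1
  |U|=2: {2,4}:1  {3,4}:2  {3,5}:2  {4,5}:2
  |U|=3: {1,2,4}:1  {2,3,4}:3  {2,4,5}:3  {3,4,5}:6
  |U|=4: {0,1,2,4}:1  {1,2,3,4}:4  {1,2,4,5}:4  {2,3,4,5}:12
  start at 0(a): 20
  start at 3(b): 5
  start at 5(e): 5
sum over floor = 30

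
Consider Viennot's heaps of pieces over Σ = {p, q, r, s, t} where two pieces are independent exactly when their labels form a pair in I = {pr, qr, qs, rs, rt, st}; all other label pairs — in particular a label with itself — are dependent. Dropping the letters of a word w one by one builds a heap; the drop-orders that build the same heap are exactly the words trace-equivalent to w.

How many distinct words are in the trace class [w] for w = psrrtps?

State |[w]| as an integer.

42

piece 0:p — minimal
piece 1:s rests on {0:p}
piece 2:r — minimal
piece 3:r rests on {2:r}
piece 4:t rests on {0:p}
piece 5:p rests on {1:s, 4:t}
piece 6:s rests on {5:p}
minimal pieces: {0:p, 2:r}
ways to finish when only these pieces remain (= sum over removing one remaining piece with nothing left below it):
  1 left: {3}→1  {6}→1
  2 left: {2,3}→1  {3,6}→2  {5,6}→1
  3 left: {1,5,6}→1  {2,3,6}→3  {3,5,6}→3  {4,5,6}→1
  4 left: {1,3,5,6}→4  {1,4,5,6}→2  {2,3,5,6}→6  {3,4,5,6}→4
  5 left: {0,1,4,5,6}→2  {1,2,3,5,6}→10  {1,3,4,5,6}→10  {2,3,4,5,6}→10
  placing 0:p first → 30 extensions
  placing 2:r first → 12 extensions
total linear extensions = 42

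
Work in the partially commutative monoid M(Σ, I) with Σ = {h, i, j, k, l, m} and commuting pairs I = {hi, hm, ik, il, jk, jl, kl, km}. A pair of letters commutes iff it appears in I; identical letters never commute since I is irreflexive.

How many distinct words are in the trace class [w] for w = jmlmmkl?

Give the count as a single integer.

piece 0:j — minimal
piece 1:m rests on {0:j}
piece 2:l rests on {1:m}
piece 3:m rests on {2:l}
piece 4:m rests on {3:m}
piece 5:k — minimal
piece 6:l rests on {4:m}
minimal pieces: {0:j, 5:k}
ways to finish when only these pieces remain (= sum over removing one remaining piece with nothing left below it):
  1 left: {5}→1  {6}→1
  2 left: {4,6}→1  {5,6}→2
  3 left: {3,4,6}→1  {4,5,6}→3
  4 left: {2,3,4,6}→1  {3,4,5,6}→4
  5 left: {1,2,3,4,6}→1  {2,3,4,5,6}→5
  placing 0:j first → 6 extensions
  placing 5:k first → 1 extensions
total linear extensions = 7

7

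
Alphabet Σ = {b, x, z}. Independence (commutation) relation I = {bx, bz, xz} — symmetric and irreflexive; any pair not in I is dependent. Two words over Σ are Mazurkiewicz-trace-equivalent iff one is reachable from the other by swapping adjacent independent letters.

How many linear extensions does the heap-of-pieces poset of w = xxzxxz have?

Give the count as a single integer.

15

piece 0:x — minimal
piece 1:x rests on {0:x}
piece 2:z — minimal
piece 3:x rests on {1:x}
piece 4:x rests on {3:x}
piece 5:z rests on {2:z}
minimal pieces: {0:x, 2:z}
ways to finish when only these pieces remain (= sum over removing one remaining piece with nothing left below it):
  1 left: {4}→1  {5}→1
  2 left: {2,5}→1  {3,4}→1  {4,5}→2
  3 left: {1,3,4}→1  {2,4,5}→3  {3,4,5}→3
  4 left: {0,1,3,4}→1  {1,3,4,5}→4  {2,3,4,5}→6
  placing 0:x first → 10 extensions
  placing 2:z first → 5 extensions
total linear extensions = 15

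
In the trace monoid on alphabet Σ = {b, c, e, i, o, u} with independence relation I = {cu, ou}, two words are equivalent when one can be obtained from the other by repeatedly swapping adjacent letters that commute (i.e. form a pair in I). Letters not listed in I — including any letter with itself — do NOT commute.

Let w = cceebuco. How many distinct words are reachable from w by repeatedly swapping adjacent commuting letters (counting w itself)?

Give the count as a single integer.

3

drop 0:c onto floor
drop 1:c onto {0:c}
drop 2:e onto {1:c}
drop 3:e onto {2:e}
drop 4:b onto {3:e}
drop 5:u onto {4:b}
drop 6:c onto {4:b}
drop 7:o onto {6:c}
ground layer = {0:c}
drop-orders for the pieces not yet dropped (sum over which currently-grounded one goes next):
  1 to go: {5} 1  {7} 1
  2 to go: {5,7} 2  {6,7} 1
  3 to go: {5,6,7} 3
  4 to go: {4,5,6,7} 3
  5 to go: {3,4,5,6,7} 3
  6 to go: {2,3,4,5,6,7} 3
  if 0:c drops first: 3 orders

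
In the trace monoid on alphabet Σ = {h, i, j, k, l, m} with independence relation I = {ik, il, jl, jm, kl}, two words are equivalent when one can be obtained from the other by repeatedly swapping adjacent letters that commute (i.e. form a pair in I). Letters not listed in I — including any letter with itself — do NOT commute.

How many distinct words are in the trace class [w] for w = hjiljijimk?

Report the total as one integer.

7

piece 0:h — minimal
piece 1:j rests on {0:h}
piece 2:i rests on {1:j}
piece 3:l rests on {0:h}
piece 4:j rests on {2:i}
piece 5:i rests on {4:j}
piece 6:j rests on {5:i}
piece 7:i rests on {6:j}
piece 8:m rests on {3:l, 7:i}
piece 9:k rests on {8:m}
minimal pieces: {0:h}
ways to finish when only these pieces remain (= sum over removing one remaining piece with nothing left below it):
  1 left: {9}→1
  2 left: {8,9}→1
  3 left: {3,8,9}→1  {7,8,9}→1
  4 left: {3,7,8,9}→2  {6,7,8,9}→1
  5 left: {3,6,7,8,9}→3  {5,6,7,8,9}→1
  6 left: {3,5,6,7,8,9}→4  {4,5,6,7,8,9}→1
  7 left: {2,4,5,6,7,8,9}→1  {3,4,5,6,7,8,9}→5
  8 left: {1,2,4,5,6,7,8,9}→1  {2,3,4,5,6,7,8,9}→6
  placing 0:h first → 7 extensions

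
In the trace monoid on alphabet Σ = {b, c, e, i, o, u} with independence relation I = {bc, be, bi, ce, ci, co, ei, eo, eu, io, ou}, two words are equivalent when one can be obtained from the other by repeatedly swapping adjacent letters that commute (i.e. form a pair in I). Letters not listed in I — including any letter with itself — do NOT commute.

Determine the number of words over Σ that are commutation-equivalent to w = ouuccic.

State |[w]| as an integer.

#0=o has no predecessor
#1=u has no predecessor
#2=u depends on [1:u]
#3=c depends on [2:u]
#4=c depends on [3:c]
#5=i depends on [2:u]
#6=c depends on [4:c]
sources: [0:o, 1:u]
N(rest) = Σ N(rest − s) over sources s of rest; N(one piece) = 1:
  size 1 → [0]=1  [5]=1  [6]=1
  size 2 → [0,5]=2  [0,6]=2  [4,6]=1  [5,6]=2
  size 3 → [0,4,6]=3  [0,5,6]=6  [3,4,6]=1  [4,5,6]=3
  size 4 → [0,3,4,6]=4  [0,4,5,6]=12  [3,4,5,6]=4
  size 5 → [0,3,4,5,6]=20  [2,3,4,5,6]=4
  first=0(o) contributes 4
  first=1(u) contributes 24
|[w]| = 28

28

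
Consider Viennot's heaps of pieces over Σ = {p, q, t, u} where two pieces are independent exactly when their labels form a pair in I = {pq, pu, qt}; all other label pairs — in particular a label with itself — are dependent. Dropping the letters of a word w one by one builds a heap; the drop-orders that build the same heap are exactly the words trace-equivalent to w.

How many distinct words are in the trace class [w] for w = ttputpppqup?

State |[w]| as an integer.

#0=t has no predecessor
#1=t depends on [0:t]
#2=p depends on [1:t]
#3=u depends on [1:t]
#4=t depends on [2:p, 3:u]
#5=p depends on [4:t]
#6=p depends on [5:p]
#7=p depends on [6:p]
#8=q depends on [3:u]
#9=u depends on [4:t, 8:q]
#10=p depends on [7:p]
sources: [0:t]
N(rest) = Σ N(rest − s) over sources s of rest; N(one piece) = 1:
  size 1 → [9]=1  [10]=1
  size 2 → [7,10]=1  [8,9]=1  [9,10]=2
  size 3 → [6,7,10]=1  [7,9,10]=3  [8,9,10]=3
  size 4 → [5,6,7,10]=1  [6,7,9,10]=4  [7,8,9,10]=6
  size 5 → [5,6,7,9,10]=5  [6,7,8,9,10]=10
  size 6 → [4,5,6,7,9,10]=5  [5,6,7,8,9,10]=15
  size 7 → [2,4,5,6,7,9,10]=5  [4,5,6,7,8,9,10]=20
  size 8 → [2,4,5,6,7,8,9,10]=25  [3,4,5,6,7,8,9,10]=20
  size 9 → [2,3,4,5,6,7,8,9,10]=45
  first=0(t) contributes 45

45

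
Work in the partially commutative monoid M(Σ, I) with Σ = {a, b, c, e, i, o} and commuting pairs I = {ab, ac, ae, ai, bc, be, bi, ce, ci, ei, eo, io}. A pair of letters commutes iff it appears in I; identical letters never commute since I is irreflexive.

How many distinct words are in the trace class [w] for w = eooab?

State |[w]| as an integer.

10

#0=e has no predecessor
#1=o has no predecessor
#2=o depends on [1:o]
#3=a depends on [2:o]
#4=b depends on [2:o]
sources: [0:e, 1:o]
N(rest) = Σ N(rest − s) over sources s of rest; N(one piece) = 1:
  size 1 → [0]=1  [3]=1  [4]=1
  size 2 → [0,3]=2  [0,4]=2  [3,4]=2
  size 3 → [0,3,4]=6  [2,3,4]=2
  first=0(e) contributes 2
  first=1(o) contributes 8
|[w]| = 10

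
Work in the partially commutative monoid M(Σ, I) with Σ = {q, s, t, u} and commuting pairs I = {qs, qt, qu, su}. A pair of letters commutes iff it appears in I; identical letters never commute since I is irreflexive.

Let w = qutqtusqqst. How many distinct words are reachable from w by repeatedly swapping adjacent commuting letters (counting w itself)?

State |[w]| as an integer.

piece 0:q — minimal
piece 1:u — minimal
piece 2:t rests on {1:u}
piece 3:q rests on {0:q}
piece 4:t rests on {2:t}
piece 5:u rests on {4:t}
piece 6:s rests on {4:t}
piece 7:q rests on {3:q}
piece 8:q rests on {7:q}
piece 9:s rests on {6:s}
piece 10:t rests on {5:u, 9:s}
minimal pieces: {0:q, 1:u}
ways to finish when only these pieces remain (= sum over removing one remaining piece with nothing left below it):
  1 left: {8}→1  {10}→1
  2 left: {5,10}→1  {7,8}→1  {8,10}→2  {9,10}→1
  3 left: {3,7,8}→1  {5,8,10}→3  {5,9,10}→2  {6,9,10}→1  {7,8,10}→3  {8,9,10}→3
  4 left: {0,3,7,8}→1  {3,7,8,10}→4  {5,6,9,10}→3  {5,7,8,10}→6  {5,8,9,10}→8  {6,8,9,10}→4  {7,8,9,10}→6
  5 left: {0,3,7,8,10}→5  {3,5,7,8,10}→10  {3,7,8,9,10}→10  {4,5,6,9,10}→3  {5,6,8,9,10}→15  {5,7,8,9,10}→20  {6,7,8,9,10}→10
  6 left: {0,3,5,7,8,10}→15  {0,3,7,8,9,10}→15  {2,4,5,6,9,10}→3  {3,5,7,8,9,10}→40  {3,6,7,8,9,10}→20  {4,5,6,8,9,10}→18  {5,6,7,8,9,10}→45
  7 left: {0,3,5,7,8,9,10}→70  {0,3,6,7,8,9,10}→35  {1,2,4,5,6,9,10}→3  {2,4,5,6,8,9,10}→21  {3,5,6,7,8,9,10}→105  {4,5,6,7,8,9,10}→63
  8 left: {0,3,5,6,7,8,9,10}→210  {1,2,4,5,6,8,9,10}→24  {2,4,5,6,7,8,9,10}→84  {3,4,5,6,7,8,9,10}→168
  9 left: {0,3,4,5,6,7,8,9,10}→378  {1,2,4,5,6,7,8,9,10}→108  {2,3,4,5,6,7,8,9,10}→252
  placing 0:q first → 360 extensions
  placing 1:u first → 630 extensions
total linear extensions = 990

990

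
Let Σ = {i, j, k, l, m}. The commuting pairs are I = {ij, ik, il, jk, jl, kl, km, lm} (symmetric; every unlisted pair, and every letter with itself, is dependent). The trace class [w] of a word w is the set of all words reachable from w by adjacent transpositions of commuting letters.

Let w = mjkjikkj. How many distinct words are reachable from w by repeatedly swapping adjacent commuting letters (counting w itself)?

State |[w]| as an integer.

piece 0:m — minimal
piece 1:j rests on {0:m}
piece 2:k — minimal
piece 3:j rests on {1:j}
piece 4:i rests on {0:m}
piece 5:k rests on {2:k}
piece 6:k rests on {5:k}
piece 7:j rests on {3:j}
minimal pieces: {0:m, 2:k}
ways to finish when only these pieces remain (= sum over removing one remaining piece with nothing left below it):
  1 left: {4}→1  {6}→1  {7}→1
  2 left: {3,7}→1  {4,6}→2  {4,7}→2  {5,6}→1  {6,7}→2
  3 left: {1,3,7}→1  {2,5,6}→1  {3,4,7}→3  {3,6,7}→3  {4,5,6}→3  {4,6,7}→6  {5,6,7}→3
  4 left: {1,3,4,7}→4  {1,3,6,7}→4  {2,4,5,6}→4  {2,5,6,7}→4  {3,4,6,7}→12  {3,5,6,7}→6  {4,5,6,7}→12
  5 left: {0,1,3,4,7}→4  {1,3,4,6,7}→20  {1,3,5,6,7}→10  {2,3,5,6,7}→10  {2,4,5,6,7}→20  {3,4,5,6,7}→30
  6 left: {0,1,3,4,6,7}→24  {1,2,3,5,6,7}→20  {1,3,4,5,6,7}→60  {2,3,4,5,6,7}→60
  placing 0:m first → 140 extensions
  placing 2:k first → 84 extensions
total linear extensions = 224

224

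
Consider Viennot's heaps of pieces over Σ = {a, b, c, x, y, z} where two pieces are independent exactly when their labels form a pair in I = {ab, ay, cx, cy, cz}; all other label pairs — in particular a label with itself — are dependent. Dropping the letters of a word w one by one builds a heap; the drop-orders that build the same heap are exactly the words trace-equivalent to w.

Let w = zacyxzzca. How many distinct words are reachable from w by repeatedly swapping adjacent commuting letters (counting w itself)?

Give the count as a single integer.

25

#0=z has no predecessor
#1=a depends on [0:z]
#2=c depends on [1:a]
#3=y depends on [0:z]
#4=x depends on [1:a, 3:y]
#5=z depends on [4:x]
#6=z depends on [5:z]
#7=c depends on [2:c]
#8=a depends on [6:z, 7:c]
sources: [0:z]
N(rest) = Σ N(rest − s) over sources s of rest; N(one piece) = 1:
  size 1 → [8]=1
  size 2 → [6,8]=1  [7,8]=1
  size 3 → [2,7,8]=1  [5,6,8]=1  [6,7,8]=2
  size 4 → [2,6,7,8]=3  [4,5,6,8]=1  [5,6,7,8]=3
  size 5 → [2,5,6,7,8]=6  [3,4,5,6,8]=1  [4,5,6,7,8]=4
  size 6 → [2,4,5,6,7,8]=10  [3,4,5,6,7,8]=5
  size 7 → [1,2,4,5,6,7,8]=10  [2,3,4,5,6,7,8]=15
  first=0(z) contributes 25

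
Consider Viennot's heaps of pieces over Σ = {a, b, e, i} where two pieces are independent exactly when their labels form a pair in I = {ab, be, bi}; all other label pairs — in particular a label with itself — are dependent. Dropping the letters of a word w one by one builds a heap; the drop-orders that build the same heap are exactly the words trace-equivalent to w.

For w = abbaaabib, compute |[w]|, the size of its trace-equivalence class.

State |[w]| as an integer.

126

drop 0:a onto floor
drop 1:b onto floor
drop 2:b onto {1:b}
drop 3:a onto {0:a}
drop 4:a onto {3:a}
drop 5:a onto {4:a}
drop 6:b onto {2:b}
drop 7:i onto {5:a}
drop 8:b onto {6:b}
ground layer = {0:a, 1:b}
drop-orders for the pieces not yet dropped (sum over which currently-grounded one goes next):
  1 to go: {7} 1  {8} 1
  2 to go: {5,7} 1  {6,8} 1  {7,8} 2
  3 to go: {2,6,8} 1  {4,5,7} 1  {5,7,8} 3  {6,7,8} 3
  4 to go: {1,2,6,8} 1  {2,6,7,8} 4  {3,4,5,7} 1  {4,5,7,8} 4  {5,6,7,8} 6
  5 to go: {0,3,4,5,7} 1  {1,2,6,7,8} 5  {2,5,6,7,8} 10  {3,4,5,7,8} 5  {4,5,6,7,8} 10
  6 to go: {0,3,4,5,7,8} 6  {1,2,5,6,7,8} 15  {2,4,5,6,7,8} 20  {3,4,5,6,7,8} 15
  7 to go: {0,3,4,5,6,7,8} 21  {1,2,4,5,6,7,8} 35  {2,3,4,5,6,7,8} 35
  if 0:a drops first: 70 orders
  if 1:b drops first: 56 orders
heap linearizations: 126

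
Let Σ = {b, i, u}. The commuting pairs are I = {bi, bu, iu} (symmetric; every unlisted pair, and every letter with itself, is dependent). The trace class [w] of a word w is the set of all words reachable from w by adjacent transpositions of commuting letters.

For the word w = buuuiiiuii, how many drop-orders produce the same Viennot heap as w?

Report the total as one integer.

0(b) covers ∅
1(u) covers ∅
2(u) covers 1:u
3(u) covers 2:u
4(i) covers ∅
5(i) covers 4:i
6(i) covers 5:i
7(u) covers 3:u
8(i) covers 6:i
9(i) covers 8:i
floor of heap: 0:b, 1:u, 4:i
completions by unplaced set U, small U first (add the entries for U minus each lowest piece of U):
  |U|=1: {0}:1  {7}:1  {9}:1
  |U|=2: {0,7}:2  {0,9}:2  {3,7}:1  {7,9}:2  {8,9}:1
  |U|=3: {0,3,7}:3  {0,7,9}:6  {0,8,9}:3  {2,3,7}:1  {3,7,9}:3  {6,8,9}:1  {7,8,9}:3
  |U|=4: {0,2,3,7}:4  {0,3,7,9}:12  {0,6,8,9}:4  {0,7,8,9}:12  {1,2,3,7}:1  {2,3,7,9}:4  {3,7,8,9}:6  {5,6,8,9}:1  {6,7,8,9}:4
  |U|=5: {0,1,2,3,7}:5  {0,2,3,7,9}:20  {0,3,7,8,9}:30  {0,5,6,8,9}:5  {0,6,7,8,9}:20  {1,2,3,7,9}:5  {2,3,7,8,9}:10  {3,6,7,8,9}:10  {4,5,6,8,9}:1  {5,6,7,8,9}:5
  |U|=6: {0,1,2,3,7,9}:30  {0,2,3,7,8,9}:60  {0,3,6,7,8,9}:60  {0,4,5,6,8,9}:6  {0,5,6,7,8,9}:30  {1,2,3,7,8,9}:15  {2,3,6,7,8,9}:20  {3,5,6,7,8,9}:15  {4,5,6,7,8,9}:6
  |U|=7: {0,1,2,3,7,8,9}:105  {0,2,3,6,7,8,9}:140  {0,3,5,6,7,8,9}:105  {0,4,5,6,7,8,9}:42  {1,2,3,6,7,8,9}:35  {2,3,5,6,7,8,9}:35  {3,4,5,6,7,8,9}:21
  |U|=8: {0,1,2,3,6,7,8,9}:280  {0,2,3,5,6,7,8,9}:280  {0,3,4,5,6,7,8,9}:168  {1,2,3,5,6,7,8,9}:70  {2,3,4,5,6,7,8,9}:56
  start at 0(b): 126
  start at 1(u): 504
  start at 4(i): 630
sum over floor = 1260

1260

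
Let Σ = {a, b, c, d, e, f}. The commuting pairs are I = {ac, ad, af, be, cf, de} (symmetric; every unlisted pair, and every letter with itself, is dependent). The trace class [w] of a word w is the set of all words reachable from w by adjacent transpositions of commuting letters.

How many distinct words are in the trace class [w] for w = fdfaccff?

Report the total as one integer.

80

piece 0:f — minimal
piece 1:d rests on {0:f}
piece 2:f rests on {1:d}
piece 3:a — minimal
piece 4:c rests on {1:d}
piece 5:c rests on {4:c}
piece 6:f rests on {2:f}
piece 7:f rests on {6:f}
minimal pieces: {0:f, 3:a}
ways to finish when only these pieces remain (= sum over removing one remaining piece with nothing left below it):
  1 left: {3}→1  {5}→1  {7}→1
  2 left: {3,5}→2  {3,7}→2  {4,5}→1  {5,7}→2  {6,7}→1
  3 left: {2,6,7}→1  {3,4,5}→3  {3,5,7}→6  {3,6,7}→3  {4,5,7}→3  {5,6,7}→3
  4 left: {2,3,6,7}→4  {2,5,6,7}→4  {3,4,5,7}→12  {3,5,6,7}→12  {4,5,6,7}→6
  5 left: {2,3,5,6,7}→20  {2,4,5,6,7}→10  {3,4,5,6,7}→30
  6 left: {1,2,4,5,6,7}→10  {2,3,4,5,6,7}→60
  placing 0:f first → 70 extensions
  placing 3:a first → 10 extensions
total linear extensions = 80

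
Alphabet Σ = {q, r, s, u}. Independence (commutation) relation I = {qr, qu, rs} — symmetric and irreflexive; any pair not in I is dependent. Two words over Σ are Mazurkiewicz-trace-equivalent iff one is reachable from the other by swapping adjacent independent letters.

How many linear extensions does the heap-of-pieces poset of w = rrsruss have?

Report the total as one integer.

4

#0=r has no predecessor
#1=r depends on [0:r]
#2=s has no predecessor
#3=r depends on [1:r]
#4=u depends on [2:s, 3:r]
#5=s depends on [4:u]
#6=s depends on [5:s]
sources: [0:r, 2:s]
N(rest) = Σ N(rest − s) over sources s of rest; N(one piece) = 1:
  size 1 → [6]=1
  size 2 → [5,6]=1
  size 3 → [4,5,6]=1
  size 4 → [2,4,5,6]=1  [3,4,5,6]=1
  size 5 → [1,3,4,5,6]=1  [2,3,4,5,6]=2
  first=0(r) contributes 3
  first=2(s) contributes 1
|[w]| = 4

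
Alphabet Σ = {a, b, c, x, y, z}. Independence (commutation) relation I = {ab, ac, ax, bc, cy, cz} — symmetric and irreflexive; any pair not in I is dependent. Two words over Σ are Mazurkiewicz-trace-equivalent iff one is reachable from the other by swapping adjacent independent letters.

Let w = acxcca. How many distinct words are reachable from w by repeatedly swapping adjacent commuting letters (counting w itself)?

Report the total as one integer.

piece 0:a — minimal
piece 1:c — minimal
piece 2:x rests on {1:c}
piece 3:c rests on {2:x}
piece 4:c rests on {3:c}
piece 5:a rests on {0:a}
minimal pieces: {0:a, 1:c}
ways to finish when only these pieces remain (= sum over removing one remaining piece with nothing left below it):
  1 left: {4}→1  {5}→1
  2 left: {0,5}→1  {3,4}→1  {4,5}→2
  3 left: {0,4,5}→3  {2,3,4}→1  {3,4,5}→3
  4 left: {0,3,4,5}→6  {1,2,3,4}→1  {2,3,4,5}→4
  placing 0:a first → 5 extensions
  placing 1:c first → 10 extensions
total linear extensions = 15

15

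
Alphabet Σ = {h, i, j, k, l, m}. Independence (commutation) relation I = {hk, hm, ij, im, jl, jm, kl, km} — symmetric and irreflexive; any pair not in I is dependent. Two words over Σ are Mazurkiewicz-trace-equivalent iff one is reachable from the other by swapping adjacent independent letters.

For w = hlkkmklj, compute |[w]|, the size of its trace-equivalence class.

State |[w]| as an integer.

69

#0=h has no predecessor
#1=l depends on [0:h]
#2=k has no predecessor
#3=k depends on [2:k]
#4=m depends on [1:l]
#5=k depends on [3:k]
#6=l depends on [4:m]
#7=j depends on [0:h, 5:k]
sources: [0:h, 2:k]
N(rest) = Σ N(rest − s) over sources s of rest; N(one piece) = 1:
  size 1 → [6]=1  [7]=1
  size 2 → [4,6]=1  [5,7]=1  [6,7]=2
  size 3 → [1,4,6]=1  [3,5,7]=1  [4,6,7]=3  [5,6,7]=3
  size 4 → [1,4,6,7]=4  [2,3,5,7]=1  [3,5,6,7]=4  [4,5,6,7]=6
  size 5 → [0,1,4,6,7]=4  [1,4,5,6,7]=10  [2,3,5,6,7]=5  [3,4,5,6,7]=10
  size 6 → [0,1,4,5,6,7]=14  [1,3,4,5,6,7]=20  [2,3,4,5,6,7]=15
  first=0(h) contributes 35
  first=2(k) contributes 34
|[w]| = 69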